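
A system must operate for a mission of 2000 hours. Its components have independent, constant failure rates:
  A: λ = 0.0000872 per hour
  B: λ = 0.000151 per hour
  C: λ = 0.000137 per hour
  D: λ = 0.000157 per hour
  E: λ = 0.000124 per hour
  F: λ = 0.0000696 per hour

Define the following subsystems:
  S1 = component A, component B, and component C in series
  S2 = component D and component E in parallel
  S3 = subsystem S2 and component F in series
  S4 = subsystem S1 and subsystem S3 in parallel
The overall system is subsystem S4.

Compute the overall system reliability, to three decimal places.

0.904

R(A) = exp(−0.0000872 × 2000) = 0.83996
R(B) = exp(−0.000151 × 2000) = 0.73934
R(C) = exp(−0.000137 × 2000) = 0.76033
R(D) = exp(−0.000157 × 2000) = 0.73052
R(E) = exp(−0.000124 × 2000) = 0.78036
R(F) = exp(−0.0000696 × 2000) = 0.87005
Series (A, B, and C): 0.83996 × 0.73934 × 0.76033 = 0.47218
Parallel (D and E): 1 − (1 − 0.73052)(1 − 0.78036) = 0.94081
Series ([0.94081] and F): 0.94081 × 0.87005 = 0.81855
Parallel ([0.47218] and [0.81855]): 1 − (1 − 0.47218)(1 − 0.81855) = 0.904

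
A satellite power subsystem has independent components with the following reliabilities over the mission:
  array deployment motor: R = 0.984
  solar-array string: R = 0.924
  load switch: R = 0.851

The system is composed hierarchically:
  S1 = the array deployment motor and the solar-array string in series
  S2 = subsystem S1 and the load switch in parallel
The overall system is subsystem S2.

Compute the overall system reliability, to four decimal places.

0.9865

Series (array deployment motor and solar-array string): 0.984000 × 0.924000 = 0.909216
Parallel ([0.909216] and load switch): 1 − (1 − 0.909216)(1 − 0.851000) = 0.9865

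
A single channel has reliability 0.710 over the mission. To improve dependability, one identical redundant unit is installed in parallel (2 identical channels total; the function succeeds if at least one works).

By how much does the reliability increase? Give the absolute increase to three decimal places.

R_before = 0.710
R_after = 1 − (1 − 0.710)^2 = 0.916
ΔR = 0.916 − 0.710 = 0.206

0.206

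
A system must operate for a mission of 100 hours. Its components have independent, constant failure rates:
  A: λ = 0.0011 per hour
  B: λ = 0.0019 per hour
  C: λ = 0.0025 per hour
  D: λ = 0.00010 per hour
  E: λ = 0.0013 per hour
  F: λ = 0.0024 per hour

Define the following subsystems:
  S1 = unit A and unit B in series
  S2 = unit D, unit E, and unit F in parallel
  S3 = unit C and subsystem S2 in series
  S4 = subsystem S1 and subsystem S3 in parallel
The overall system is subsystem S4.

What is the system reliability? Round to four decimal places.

0.9426

R(A) = exp(−0.0011 × 100) = 0.895834
R(B) = exp(−0.0019 × 100) = 0.826959
R(C) = exp(−0.0025 × 100) = 0.778801
R(D) = exp(−0.00010 × 100) = 0.990050
R(E) = exp(−0.0013 × 100) = 0.878095
R(F) = exp(−0.0024 × 100) = 0.786628
Series (A and B): 0.895834 × 0.826959 = 0.740818
Parallel (D, E, and F): 1 − (1 − 0.990050)(1 − 0.878095)(1 − 0.786628) = 0.999741
Series (C and [0.999741]): 0.778801 × 0.999741 = 0.778599
Parallel ([0.740818] and [0.778599]): 1 − (1 − 0.740818)(1 − 0.778599) = 0.9426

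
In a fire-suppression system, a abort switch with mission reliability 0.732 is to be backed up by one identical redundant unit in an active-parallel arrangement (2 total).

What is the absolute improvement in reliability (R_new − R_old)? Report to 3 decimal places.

0.196

R_before = 0.732
R_after = 1 − (1 − 0.732)^2 = 0.928
ΔR = 0.928 − 0.732 = 0.196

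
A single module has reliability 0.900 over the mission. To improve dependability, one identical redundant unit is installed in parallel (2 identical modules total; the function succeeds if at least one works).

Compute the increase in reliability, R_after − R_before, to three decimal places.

R_before = 0.900
R_after = 1 − (1 − 0.900)^2 = 0.990
ΔR = 0.990 − 0.900 = 0.090

0.090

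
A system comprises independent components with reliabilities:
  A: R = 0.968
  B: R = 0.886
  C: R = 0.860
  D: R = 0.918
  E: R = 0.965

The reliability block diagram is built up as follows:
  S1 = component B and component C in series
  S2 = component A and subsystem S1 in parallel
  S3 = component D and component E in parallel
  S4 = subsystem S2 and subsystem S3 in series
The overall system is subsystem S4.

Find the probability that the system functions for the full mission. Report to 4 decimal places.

Series (B and C): 0.886000 × 0.860000 = 0.761960
Parallel (A and [0.761960]): 1 − (1 − 0.968000)(1 − 0.761960) = 0.992383
Parallel (D and E): 1 − (1 − 0.918000)(1 − 0.965000) = 0.997130
Series ([0.992383] and [0.997130]): 0.992383 × 0.997130 = 0.9895

0.9895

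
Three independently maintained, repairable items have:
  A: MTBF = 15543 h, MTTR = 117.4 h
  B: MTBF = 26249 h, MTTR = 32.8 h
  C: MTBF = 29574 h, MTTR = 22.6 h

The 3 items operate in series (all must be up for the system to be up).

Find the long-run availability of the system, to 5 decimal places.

0.99051

A(A) = MTBF/(MTBF+MTTR) = 15543/(15543+117.4) = 0.992503
A(B) = MTBF/(MTBF+MTTR) = 26249/(26249+32.8) = 0.998752
A(C) = MTBF/(MTBF+MTTR) = 29574/(29574+22.6) = 0.999236
Series availability: 0.992503 × 0.998752 × 0.999236 = 0.99051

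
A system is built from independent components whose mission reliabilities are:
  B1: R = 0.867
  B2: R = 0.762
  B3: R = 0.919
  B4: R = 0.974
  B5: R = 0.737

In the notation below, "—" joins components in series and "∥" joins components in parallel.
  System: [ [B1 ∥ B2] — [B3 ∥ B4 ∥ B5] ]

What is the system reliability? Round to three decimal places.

0.968

Parallel (B1 and B2): 1 − (1 − 0.86700)(1 − 0.76200) = 0.96835
Parallel (B3, B4, and B5): 1 − (1 − 0.91900)(1 − 0.97400)(1 − 0.73700) = 0.99945
Series ([0.96835] and [0.99945]): 0.96835 × 0.99945 = 0.968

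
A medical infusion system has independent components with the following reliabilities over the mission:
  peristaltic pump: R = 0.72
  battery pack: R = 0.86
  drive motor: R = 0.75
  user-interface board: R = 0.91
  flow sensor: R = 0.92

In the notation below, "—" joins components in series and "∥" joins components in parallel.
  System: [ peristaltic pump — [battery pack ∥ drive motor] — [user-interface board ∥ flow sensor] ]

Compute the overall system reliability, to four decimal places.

0.6898

Parallel (battery pack and drive motor): 1 − (1 − 0.860000)(1 − 0.750000) = 0.965000
Parallel (user-interface board and flow sensor): 1 − (1 − 0.910000)(1 − 0.920000) = 0.992800
Series (peristaltic pump, [0.965000], and [0.992800]): 0.720000 × 0.965000 × 0.992800 = 0.6898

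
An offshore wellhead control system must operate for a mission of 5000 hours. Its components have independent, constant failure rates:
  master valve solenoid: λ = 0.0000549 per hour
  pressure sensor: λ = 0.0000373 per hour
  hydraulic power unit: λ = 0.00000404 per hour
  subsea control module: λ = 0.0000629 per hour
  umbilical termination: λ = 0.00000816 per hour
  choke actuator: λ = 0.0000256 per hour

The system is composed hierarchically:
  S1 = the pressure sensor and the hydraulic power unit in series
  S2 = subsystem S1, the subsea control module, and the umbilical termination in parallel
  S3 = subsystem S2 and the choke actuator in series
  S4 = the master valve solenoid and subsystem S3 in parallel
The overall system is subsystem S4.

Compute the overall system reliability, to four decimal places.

0.9707

R(master valve solenoid) = exp(−0.0000549 × 5000) = 0.759952
R(pressure sensor) = exp(−0.0000373 × 5000) = 0.829859
R(hydraulic power unit) = exp(−0.00000404 × 5000) = 0.980003
R(subsea control module) = exp(−0.0000629 × 5000) = 0.730154
R(umbilical termination) = exp(−0.00000816 × 5000) = 0.960021
R(choke actuator) = exp(−0.0000256 × 5000) = 0.879853
Series (pressure sensor and hydraulic power unit): 0.829859 × 0.980003 = 0.813264
Parallel ([0.813264], subsea control module, and umbilical termination): 1 − (1 − 0.813264)(1 − 0.730154)(1 − 0.960021) = 0.997985
Series ([0.997985] and choke actuator): 0.997985 × 0.879853 = 0.878080
Parallel (master valve solenoid and [0.878080]): 1 − (1 − 0.759952)(1 − 0.878080) = 0.9707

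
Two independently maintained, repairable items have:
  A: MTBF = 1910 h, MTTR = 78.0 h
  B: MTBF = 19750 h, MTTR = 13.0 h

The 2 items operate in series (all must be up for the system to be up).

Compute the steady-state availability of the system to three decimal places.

A(A) = MTBF/(MTBF+MTTR) = 1910/(1910+78.0) = 0.960765
A(B) = MTBF/(MTBF+MTTR) = 19750/(19750+13.0) = 0.999342
Series availability: 0.960765 × 0.999342 = 0.960

0.960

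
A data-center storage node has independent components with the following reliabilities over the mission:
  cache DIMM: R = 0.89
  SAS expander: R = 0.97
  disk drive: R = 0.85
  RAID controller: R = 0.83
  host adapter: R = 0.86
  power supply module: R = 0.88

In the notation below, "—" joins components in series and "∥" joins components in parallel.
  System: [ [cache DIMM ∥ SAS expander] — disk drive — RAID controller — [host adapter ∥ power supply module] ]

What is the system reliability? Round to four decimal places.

0.6914

Parallel (cache DIMM and SAS expander): 1 − (1 − 0.890000)(1 − 0.970000) = 0.996700
Parallel (host adapter and power supply module): 1 − (1 − 0.860000)(1 − 0.880000) = 0.983200
Series ([0.996700], disk drive, RAID controller, and [0.983200]): 0.996700 × 0.850000 × 0.830000 × 0.983200 = 0.6914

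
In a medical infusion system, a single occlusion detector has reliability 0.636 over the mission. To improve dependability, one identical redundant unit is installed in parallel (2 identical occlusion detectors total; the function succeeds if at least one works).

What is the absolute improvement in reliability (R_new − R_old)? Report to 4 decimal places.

R_before = 0.636
R_after = 1 − (1 − 0.636)^2 = 0.8675
ΔR = 0.8675 − 0.636 = 0.2315

0.2315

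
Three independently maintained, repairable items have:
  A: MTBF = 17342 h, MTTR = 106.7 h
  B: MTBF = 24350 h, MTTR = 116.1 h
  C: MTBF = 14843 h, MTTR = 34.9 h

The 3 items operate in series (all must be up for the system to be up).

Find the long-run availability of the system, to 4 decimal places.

A(A) = MTBF/(MTBF+MTTR) = 17342/(17342+106.7) = 0.993885
A(B) = MTBF/(MTBF+MTTR) = 24350/(24350+116.1) = 0.995255
A(C) = MTBF/(MTBF+MTTR) = 14843/(14843+34.9) = 0.997654
Series availability: 0.993885 × 0.995255 × 0.997654 = 0.9868

0.9868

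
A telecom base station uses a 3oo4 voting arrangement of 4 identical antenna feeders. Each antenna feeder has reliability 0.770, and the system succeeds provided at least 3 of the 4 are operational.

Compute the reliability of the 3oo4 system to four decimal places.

0.7715

R = Σ_{i=3}^{4} C(4,i) p^i (1−p)^{4−i} with p = 0.770
C(4,3)·0.770^3·0.230^1 = 0.420010
C(4,4)·0.770^4·0.230^0 = 0.351530
Sum = 0.7715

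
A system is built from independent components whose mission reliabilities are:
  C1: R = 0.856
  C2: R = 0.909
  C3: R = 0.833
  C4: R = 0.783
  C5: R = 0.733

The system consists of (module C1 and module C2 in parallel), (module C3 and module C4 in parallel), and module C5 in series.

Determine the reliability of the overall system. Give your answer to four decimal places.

0.6972

Parallel (C1 and C2): 1 − (1 − 0.856000)(1 − 0.909000) = 0.986896
Parallel (C3 and C4): 1 − (1 − 0.833000)(1 − 0.783000) = 0.963761
Series ([0.986896], [0.963761], and C5): 0.986896 × 0.963761 × 0.733000 = 0.6972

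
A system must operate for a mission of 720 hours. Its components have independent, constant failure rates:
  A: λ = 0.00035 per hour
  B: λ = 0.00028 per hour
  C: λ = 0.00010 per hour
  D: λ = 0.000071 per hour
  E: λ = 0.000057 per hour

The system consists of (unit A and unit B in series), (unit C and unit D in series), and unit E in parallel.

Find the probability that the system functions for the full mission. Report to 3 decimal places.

R(A) = exp(−0.00035 × 720) = 0.77724
R(B) = exp(−0.00028 × 720) = 0.81742
R(C) = exp(−0.00010 × 720) = 0.93053
R(D) = exp(−0.000071 × 720) = 0.95016
R(E) = exp(−0.000057 × 720) = 0.95979
Series (A and B): 0.77724 × 0.81742 = 0.63533
Series (C and D): 0.93053 × 0.95016 = 0.88415
Parallel ([0.63533], [0.88415], and E): 1 − (1 − 0.63533)(1 − 0.88415)(1 − 0.95979) = 0.998

0.998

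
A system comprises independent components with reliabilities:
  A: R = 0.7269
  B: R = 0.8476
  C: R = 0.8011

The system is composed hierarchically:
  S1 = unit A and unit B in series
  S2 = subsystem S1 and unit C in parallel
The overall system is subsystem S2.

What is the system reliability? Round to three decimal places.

Series (A and B): 0.72690 × 0.84760 = 0.61612
Parallel ([0.61612] and C): 1 − (1 − 0.61612)(1 − 0.80110) = 0.924

0.924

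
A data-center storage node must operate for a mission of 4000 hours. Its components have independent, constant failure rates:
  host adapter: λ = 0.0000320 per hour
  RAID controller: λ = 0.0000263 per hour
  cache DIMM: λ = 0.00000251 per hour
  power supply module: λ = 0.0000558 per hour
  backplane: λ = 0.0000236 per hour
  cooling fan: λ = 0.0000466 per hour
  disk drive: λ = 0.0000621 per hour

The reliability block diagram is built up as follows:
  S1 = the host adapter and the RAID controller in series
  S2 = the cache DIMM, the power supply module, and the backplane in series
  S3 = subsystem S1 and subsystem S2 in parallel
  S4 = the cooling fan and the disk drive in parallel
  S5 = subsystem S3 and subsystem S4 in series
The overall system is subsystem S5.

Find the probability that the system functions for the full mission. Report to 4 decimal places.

R(host adapter) = exp(−0.0000320 × 4000) = 0.879853
R(RAID controller) = exp(−0.0000263 × 4000) = 0.900144
R(cache DIMM) = exp(−0.00000251 × 4000) = 0.990010
R(power supply module) = exp(−0.0000558 × 4000) = 0.799955
R(backplane) = exp(−0.0000236 × 4000) = 0.909919
R(cooling fan) = exp(−0.0000466 × 4000) = 0.829942
R(disk drive) = exp(−0.0000621 × 4000) = 0.780048
Series (host adapter and RAID controller): 0.879853 × 0.900144 = 0.791994
Series (cache DIMM, power supply module, and backplane): 0.990010 × 0.799955 × 0.909919 = 0.720623
Parallel ([0.791994] and [0.720623]): 1 − (1 − 0.791994)(1 − 0.720623) = 0.941888
Parallel (cooling fan and disk drive): 1 − (1 − 0.829942)(1 − 0.780048) = 0.962595
Series ([0.941888] and [0.962595]): 0.941888 × 0.962595 = 0.9067

0.9067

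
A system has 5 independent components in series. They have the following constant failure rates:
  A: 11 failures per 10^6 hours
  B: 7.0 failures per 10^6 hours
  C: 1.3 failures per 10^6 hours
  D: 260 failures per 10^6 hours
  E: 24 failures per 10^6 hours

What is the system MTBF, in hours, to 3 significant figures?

3300

Series of exponential components: λ_sys = Σ λ_i
λ_sys = 0.000011 + 0.0000070 + 0.0000013 + 0.00026 + 0.000024 = 3.0330e-04 /h
MTBF = 1 / λ_sys = 3300 h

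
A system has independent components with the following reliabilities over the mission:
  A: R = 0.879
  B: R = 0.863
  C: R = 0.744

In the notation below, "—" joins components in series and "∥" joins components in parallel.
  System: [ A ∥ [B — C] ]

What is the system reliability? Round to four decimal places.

0.9567

Series (B and C): 0.863000 × 0.744000 = 0.642072
Parallel (A and [0.642072]): 1 − (1 − 0.879000)(1 − 0.642072) = 0.9567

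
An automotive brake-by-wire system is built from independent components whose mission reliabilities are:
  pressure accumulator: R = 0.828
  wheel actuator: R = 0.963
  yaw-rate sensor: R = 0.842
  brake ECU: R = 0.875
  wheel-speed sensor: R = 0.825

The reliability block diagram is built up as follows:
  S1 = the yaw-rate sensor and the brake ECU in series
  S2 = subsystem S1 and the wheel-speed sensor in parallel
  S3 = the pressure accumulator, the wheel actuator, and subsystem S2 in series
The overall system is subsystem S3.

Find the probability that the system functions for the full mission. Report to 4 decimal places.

Series (yaw-rate sensor and brake ECU): 0.842000 × 0.875000 = 0.736750
Parallel ([0.736750] and wheel-speed sensor): 1 − (1 − 0.736750)(1 − 0.825000) = 0.953931
Series (pressure accumulator, wheel actuator, and [0.953931]): 0.828000 × 0.963000 × 0.953931 = 0.7606

0.7606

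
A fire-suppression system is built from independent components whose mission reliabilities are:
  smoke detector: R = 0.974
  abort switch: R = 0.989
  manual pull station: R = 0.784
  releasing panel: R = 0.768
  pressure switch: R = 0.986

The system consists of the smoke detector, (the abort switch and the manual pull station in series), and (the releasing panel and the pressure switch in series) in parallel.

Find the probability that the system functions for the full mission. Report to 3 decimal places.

Series (abort switch and manual pull station): 0.98900 × 0.78400 = 0.77538
Series (releasing panel and pressure switch): 0.76800 × 0.98600 = 0.75725
Parallel (smoke detector, [0.77538], and [0.75725]): 1 − (1 − 0.97400)(1 − 0.77538)(1 − 0.75725) = 0.999

0.999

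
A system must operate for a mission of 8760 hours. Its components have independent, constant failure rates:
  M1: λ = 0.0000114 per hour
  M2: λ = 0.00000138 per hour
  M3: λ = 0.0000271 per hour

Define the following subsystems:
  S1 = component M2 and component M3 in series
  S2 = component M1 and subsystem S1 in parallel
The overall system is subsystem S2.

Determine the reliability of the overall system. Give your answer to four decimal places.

R(M1) = exp(−0.0000114 × 8760) = 0.904960
R(M2) = exp(−0.00000138 × 8760) = 0.987984
R(M3) = exp(−0.0000271 × 8760) = 0.788679
Series (M2 and M3): 0.987984 × 0.788679 = 0.779202
Parallel (M1 and [0.779202]): 1 − (1 − 0.904960)(1 − 0.779202) = 0.9790

0.9790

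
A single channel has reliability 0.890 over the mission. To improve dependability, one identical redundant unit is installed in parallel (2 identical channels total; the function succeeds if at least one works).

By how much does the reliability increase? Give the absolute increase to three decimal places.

R_before = 0.890
R_after = 1 − (1 − 0.890)^2 = 0.988
ΔR = 0.988 − 0.890 = 0.098

0.098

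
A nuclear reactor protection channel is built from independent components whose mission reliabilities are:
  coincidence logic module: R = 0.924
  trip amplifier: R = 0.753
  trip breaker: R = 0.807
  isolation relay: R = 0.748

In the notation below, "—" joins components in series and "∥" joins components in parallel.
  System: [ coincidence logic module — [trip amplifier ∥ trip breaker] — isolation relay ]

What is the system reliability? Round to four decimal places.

Parallel (trip amplifier and trip breaker): 1 − (1 − 0.753000)(1 − 0.807000) = 0.952329
Series (coincidence logic module, [0.952329], and isolation relay): 0.924000 × 0.952329 × 0.748000 = 0.6582

0.6582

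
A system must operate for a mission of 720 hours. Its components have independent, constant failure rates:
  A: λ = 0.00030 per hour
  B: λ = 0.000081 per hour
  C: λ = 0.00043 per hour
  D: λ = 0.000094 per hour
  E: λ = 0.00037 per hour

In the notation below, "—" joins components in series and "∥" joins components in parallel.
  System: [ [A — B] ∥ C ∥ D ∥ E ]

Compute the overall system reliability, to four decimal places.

R(A) = exp(−0.00030 × 720) = 0.805735
R(B) = exp(−0.000081 × 720) = 0.943348
R(C) = exp(−0.00043 × 720) = 0.733740
R(D) = exp(−0.000094 × 720) = 0.934559
R(E) = exp(−0.00037 × 720) = 0.766133
Series (A and B): 0.805735 × 0.943348 = 0.760089
Parallel ([0.760089], C, D, and E): 1 − (1 − 0.760089)(1 − 0.733740)(1 − 0.934559)(1 − 0.766133) = 0.9990

0.9990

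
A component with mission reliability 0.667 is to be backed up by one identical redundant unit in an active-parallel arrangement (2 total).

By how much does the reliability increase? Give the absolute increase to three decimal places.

R_before = 0.667
R_after = 1 − (1 − 0.667)^2 = 0.889
ΔR = 0.889 − 0.667 = 0.222

0.222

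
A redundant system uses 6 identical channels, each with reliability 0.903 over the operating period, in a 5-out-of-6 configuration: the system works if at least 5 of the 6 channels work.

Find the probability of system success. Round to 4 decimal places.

R = Σ_{i=5}^{6} C(6,i) p^i (1−p)^{6−i} with p = 0.903
C(6,5)·0.903^5·0.097^1 = 0.349431
C(6,6)·0.903^6·0.097^0 = 0.542159
Sum = 0.8916

0.8916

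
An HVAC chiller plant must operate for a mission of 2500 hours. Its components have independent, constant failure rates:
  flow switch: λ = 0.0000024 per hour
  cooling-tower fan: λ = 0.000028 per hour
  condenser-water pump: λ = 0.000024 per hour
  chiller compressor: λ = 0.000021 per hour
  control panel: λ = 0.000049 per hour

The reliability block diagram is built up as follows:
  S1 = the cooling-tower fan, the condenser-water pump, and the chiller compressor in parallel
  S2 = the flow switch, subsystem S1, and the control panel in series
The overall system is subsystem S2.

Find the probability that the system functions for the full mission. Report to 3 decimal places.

0.879

R(flow switch) = exp(−0.0000024 × 2500) = 0.99402
R(cooling-tower fan) = exp(−0.000028 × 2500) = 0.93239
R(condenser-water pump) = exp(−0.000024 × 2500) = 0.94176
R(chiller compressor) = exp(−0.000021 × 2500) = 0.94885
R(control panel) = exp(−0.000049 × 2500) = 0.88471
Parallel (cooling-tower fan, condenser-water pump, and chiller compressor): 1 − (1 − 0.93239)(1 − 0.94176)(1 − 0.94885) = 0.99980
Series (flow switch, [0.99980], and control panel): 0.99402 × 0.99980 × 0.88471 = 0.879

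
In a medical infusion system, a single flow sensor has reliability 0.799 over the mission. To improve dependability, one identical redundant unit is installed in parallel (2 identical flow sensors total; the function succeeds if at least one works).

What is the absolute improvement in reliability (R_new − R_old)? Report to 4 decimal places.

R_before = 0.799
R_after = 1 − (1 − 0.799)^2 = 0.9596
ΔR = 0.9596 − 0.799 = 0.1606

0.1606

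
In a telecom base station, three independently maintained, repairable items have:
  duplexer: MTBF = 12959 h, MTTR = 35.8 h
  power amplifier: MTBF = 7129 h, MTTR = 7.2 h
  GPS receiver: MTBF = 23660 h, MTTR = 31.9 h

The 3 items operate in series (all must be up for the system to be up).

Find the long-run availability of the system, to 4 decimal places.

A(duplexer) = MTBF/(MTBF+MTTR) = 12959/(12959+35.8) = 0.997245
A(power amplifier) = MTBF/(MTBF+MTTR) = 7129/(7129+7.2) = 0.998991
A(GPS receiver) = MTBF/(MTBF+MTTR) = 23660/(23660+31.9) = 0.998654
Series availability: 0.997245 × 0.998991 × 0.998654 = 0.9949

0.9949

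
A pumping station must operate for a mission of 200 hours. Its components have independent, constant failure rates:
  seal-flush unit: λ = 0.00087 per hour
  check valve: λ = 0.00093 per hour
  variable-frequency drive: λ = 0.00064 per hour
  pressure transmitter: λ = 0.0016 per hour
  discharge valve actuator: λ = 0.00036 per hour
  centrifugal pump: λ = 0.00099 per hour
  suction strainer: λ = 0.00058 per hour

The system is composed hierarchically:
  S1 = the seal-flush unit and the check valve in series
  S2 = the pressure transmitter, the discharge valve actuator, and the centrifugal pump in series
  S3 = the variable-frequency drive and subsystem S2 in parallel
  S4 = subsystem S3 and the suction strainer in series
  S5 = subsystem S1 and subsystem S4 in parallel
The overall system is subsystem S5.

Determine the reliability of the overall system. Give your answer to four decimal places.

R(seal-flush unit) = exp(−0.00087 × 200) = 0.840297
R(check valve) = exp(−0.00093 × 200) = 0.830274
R(variable-frequency drive) = exp(−0.00064 × 200) = 0.879853
R(pressure transmitter) = exp(−0.0016 × 200) = 0.726149
R(discharge valve actuator) = exp(−0.00036 × 200) = 0.930531
R(centrifugal pump) = exp(−0.00099 × 200) = 0.820370
R(suction strainer) = exp(−0.00058 × 200) = 0.890475
Series (seal-flush unit and check valve): 0.840297 × 0.830274 = 0.697677
Series (pressure transmitter, discharge valve actuator, and centrifugal pump): 0.726149 × 0.930531 × 0.820370 = 0.554327
Parallel (variable-frequency drive and [0.554327]): 1 − (1 − 0.879853)(1 − 0.554327) = 0.946454
Series ([0.946454] and suction strainer): 0.946454 × 0.890475 = 0.842794
Parallel ([0.697677] and [0.842794]): 1 − (1 − 0.697677)(1 − 0.842794) = 0.9525

0.9525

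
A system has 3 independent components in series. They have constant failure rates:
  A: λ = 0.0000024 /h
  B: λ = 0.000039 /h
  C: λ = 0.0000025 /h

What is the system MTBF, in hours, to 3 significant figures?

22800

Series of exponential components: λ_sys = Σ λ_i
λ_sys = 0.0000024 + 0.000039 + 0.0000025 = 4.3900e-05 /h
MTBF = 1 / λ_sys = 22800 h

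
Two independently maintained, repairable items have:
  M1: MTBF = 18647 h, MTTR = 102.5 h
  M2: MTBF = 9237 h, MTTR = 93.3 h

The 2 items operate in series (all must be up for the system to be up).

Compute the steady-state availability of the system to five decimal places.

0.98459

A(M1) = MTBF/(MTBF+MTTR) = 18647/(18647+102.5) = 0.994533
A(M2) = MTBF/(MTBF+MTTR) = 9237/(9237+93.3) = 0.990000
Series availability: 0.994533 × 0.990000 = 0.98459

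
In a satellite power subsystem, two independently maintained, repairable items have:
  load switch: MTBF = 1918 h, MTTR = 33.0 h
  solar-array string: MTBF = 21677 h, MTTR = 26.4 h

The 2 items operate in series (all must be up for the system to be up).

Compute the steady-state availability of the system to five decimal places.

0.98189

A(load switch) = MTBF/(MTBF+MTTR) = 1918/(1918+33.0) = 0.983086
A(solar-array string) = MTBF/(MTBF+MTTR) = 21677/(21677+26.4) = 0.998784
Series availability: 0.983086 × 0.998784 = 0.98189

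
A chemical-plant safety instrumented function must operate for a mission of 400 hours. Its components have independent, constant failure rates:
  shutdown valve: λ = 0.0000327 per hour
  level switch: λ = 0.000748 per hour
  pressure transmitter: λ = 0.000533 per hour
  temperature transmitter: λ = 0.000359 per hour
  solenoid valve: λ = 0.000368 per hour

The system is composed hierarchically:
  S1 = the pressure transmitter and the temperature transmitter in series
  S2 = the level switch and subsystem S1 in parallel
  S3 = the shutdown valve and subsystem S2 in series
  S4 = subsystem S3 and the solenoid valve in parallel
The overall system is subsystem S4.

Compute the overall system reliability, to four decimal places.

R(shutdown valve) = exp(−0.0000327 × 400) = 0.987005
R(level switch) = exp(−0.000748 × 400) = 0.741411
R(pressure transmitter) = exp(−0.000533 × 400) = 0.807995
R(temperature transmitter) = exp(−0.000359 × 400) = 0.866234
R(solenoid valve) = exp(−0.000368 × 400) = 0.863121
Series (pressure transmitter and temperature transmitter): 0.807995 × 0.866234 = 0.699913
Parallel (level switch and [0.699913]): 1 − (1 − 0.741411)(1 − 0.699913) = 0.922401
Series (shutdown valve and [0.922401]): 0.987005 × 0.922401 = 0.910414
Parallel ([0.910414] and solenoid valve): 1 − (1 − 0.910414)(1 − 0.863121) = 0.9877

0.9877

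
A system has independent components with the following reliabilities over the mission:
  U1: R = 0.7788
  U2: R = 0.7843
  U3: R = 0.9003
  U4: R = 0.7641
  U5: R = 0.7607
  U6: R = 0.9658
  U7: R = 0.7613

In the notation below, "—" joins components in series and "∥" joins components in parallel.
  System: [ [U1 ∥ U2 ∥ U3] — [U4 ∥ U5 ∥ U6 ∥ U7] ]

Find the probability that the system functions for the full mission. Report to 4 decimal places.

0.9948

Parallel (U1, U2, and U3): 1 − (1 − 0.778800)(1 − 0.784300)(1 − 0.900300) = 0.995243
Parallel (U4, U5, U6, and U7): 1 − (1 − 0.764100)(1 − 0.760700)(1 − 0.965800)(1 − 0.761300) = 0.999539
Series ([0.995243] and [0.999539]): 0.995243 × 0.999539 = 0.9948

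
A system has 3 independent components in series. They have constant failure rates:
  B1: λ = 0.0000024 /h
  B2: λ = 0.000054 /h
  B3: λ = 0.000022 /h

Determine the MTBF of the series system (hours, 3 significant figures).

12800

Series of exponential components: λ_sys = Σ λ_i
λ_sys = 0.0000024 + 0.000054 + 0.000022 = 7.8400e-05 /h
MTBF = 1 / λ_sys = 12800 h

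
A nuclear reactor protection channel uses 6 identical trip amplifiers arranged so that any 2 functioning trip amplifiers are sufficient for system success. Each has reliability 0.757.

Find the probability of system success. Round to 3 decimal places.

0.996

R = Σ_{i=2}^{6} C(6,i) p^i (1−p)^{6−i} with p = 0.757
C(6,2)·0.757^2·0.243^4 = 0.02997
C(6,3)·0.757^3·0.243^3 = 0.12449
C(6,4)·0.757^4·0.243^2 = 0.29086
C(6,5)·0.757^5·0.243^1 = 0.36244
C(6,6)·0.757^6·0.243^0 = 0.18818
Sum = 0.996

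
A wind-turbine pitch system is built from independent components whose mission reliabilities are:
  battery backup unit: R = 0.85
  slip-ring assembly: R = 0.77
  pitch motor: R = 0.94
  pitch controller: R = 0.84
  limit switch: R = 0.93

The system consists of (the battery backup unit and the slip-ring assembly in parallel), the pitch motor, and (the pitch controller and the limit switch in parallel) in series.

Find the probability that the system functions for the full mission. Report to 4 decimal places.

Parallel (battery backup unit and slip-ring assembly): 1 − (1 − 0.850000)(1 − 0.770000) = 0.965500
Parallel (pitch controller and limit switch): 1 − (1 − 0.840000)(1 − 0.930000) = 0.988800
Series ([0.965500], pitch motor, and [0.988800]): 0.965500 × 0.940000 × 0.988800 = 0.8974

0.8974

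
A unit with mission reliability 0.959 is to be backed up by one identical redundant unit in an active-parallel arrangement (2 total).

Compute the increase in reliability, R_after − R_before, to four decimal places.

R_before = 0.959
R_after = 1 − (1 − 0.959)^2 = 0.9983
ΔR = 0.9983 − 0.959 = 0.0393

0.0393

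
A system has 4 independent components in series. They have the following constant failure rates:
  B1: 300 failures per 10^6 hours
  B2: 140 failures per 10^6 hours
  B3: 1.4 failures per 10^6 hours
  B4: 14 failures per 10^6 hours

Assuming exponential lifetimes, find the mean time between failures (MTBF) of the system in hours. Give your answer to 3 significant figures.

Series of exponential components: λ_sys = Σ λ_i
λ_sys = 0.00030 + 0.00014 + 0.0000014 + 0.000014 = 4.5540e-04 /h
MTBF = 1 / λ_sys = 2200 h

2200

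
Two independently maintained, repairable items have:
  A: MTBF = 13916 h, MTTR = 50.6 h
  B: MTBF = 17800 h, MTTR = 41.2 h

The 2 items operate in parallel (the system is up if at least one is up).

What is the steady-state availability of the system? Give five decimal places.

0.99999

A(A) = MTBF/(MTBF+MTTR) = 13916/(13916+50.6) = 0.996377
A(B) = MTBF/(MTBF+MTTR) = 17800/(17800+41.2) = 0.997691
Parallel availability: 1 − (1 − 0.996377)(1 − 0.997691) = 0.99999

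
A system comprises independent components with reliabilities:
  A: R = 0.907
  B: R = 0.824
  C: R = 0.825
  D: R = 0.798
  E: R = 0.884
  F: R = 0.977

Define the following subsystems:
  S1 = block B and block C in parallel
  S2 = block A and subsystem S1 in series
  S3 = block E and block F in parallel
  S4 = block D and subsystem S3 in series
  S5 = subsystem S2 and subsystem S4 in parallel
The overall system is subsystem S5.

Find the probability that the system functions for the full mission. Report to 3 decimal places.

0.975

Parallel (B and C): 1 − (1 − 0.82400)(1 − 0.82500) = 0.96920
Series (A and [0.96920]): 0.90700 × 0.96920 = 0.87906
Parallel (E and F): 1 − (1 − 0.88400)(1 − 0.97700) = 0.99733
Series (D and [0.99733]): 0.79800 × 0.99733 = 0.79587
Parallel ([0.87906] and [0.79587]): 1 − (1 − 0.87906)(1 − 0.79587) = 0.975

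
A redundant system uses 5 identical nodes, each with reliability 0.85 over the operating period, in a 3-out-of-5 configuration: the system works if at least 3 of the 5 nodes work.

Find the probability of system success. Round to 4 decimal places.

0.9734

R = Σ_{i=3}^{5} C(5,i) p^i (1−p)^{5−i} with p = 0.85
C(5,3)·0.85^3·0.15^2 = 0.138178
C(5,4)·0.85^4·0.15^1 = 0.391505
C(5,5)·0.85^5·0.15^0 = 0.443705
Sum = 0.9734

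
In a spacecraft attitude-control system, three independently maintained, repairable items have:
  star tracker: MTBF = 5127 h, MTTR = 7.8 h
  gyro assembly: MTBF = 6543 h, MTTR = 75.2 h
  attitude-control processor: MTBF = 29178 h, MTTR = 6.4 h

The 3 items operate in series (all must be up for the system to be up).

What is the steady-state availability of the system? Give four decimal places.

0.9869

A(star tracker) = MTBF/(MTBF+MTTR) = 5127/(5127+7.8) = 0.998481
A(gyro assembly) = MTBF/(MTBF+MTTR) = 6543/(6543+75.2) = 0.988637
A(attitude-control processor) = MTBF/(MTBF+MTTR) = 29178/(29178+6.4) = 0.999781
Series availability: 0.998481 × 0.988637 × 0.999781 = 0.9869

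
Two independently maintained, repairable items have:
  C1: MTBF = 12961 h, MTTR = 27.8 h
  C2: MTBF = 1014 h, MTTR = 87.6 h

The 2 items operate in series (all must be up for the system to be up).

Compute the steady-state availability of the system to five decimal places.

0.91851

A(C1) = MTBF/(MTBF+MTTR) = 12961/(12961+27.8) = 0.997860
A(C2) = MTBF/(MTBF+MTTR) = 1014/(1014+87.6) = 0.920479
Series availability: 0.997860 × 0.920479 = 0.91851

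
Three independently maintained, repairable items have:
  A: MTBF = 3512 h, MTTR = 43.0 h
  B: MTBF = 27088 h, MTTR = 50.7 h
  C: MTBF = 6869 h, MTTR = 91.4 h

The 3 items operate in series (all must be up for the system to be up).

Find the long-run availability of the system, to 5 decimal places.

0.97311

A(A) = MTBF/(MTBF+MTTR) = 3512/(3512+43.0) = 0.987904
A(B) = MTBF/(MTBF+MTTR) = 27088/(27088+50.7) = 0.998132
A(C) = MTBF/(MTBF+MTTR) = 6869/(6869+91.4) = 0.986869
Series availability: 0.987904 × 0.998132 × 0.986869 = 0.97311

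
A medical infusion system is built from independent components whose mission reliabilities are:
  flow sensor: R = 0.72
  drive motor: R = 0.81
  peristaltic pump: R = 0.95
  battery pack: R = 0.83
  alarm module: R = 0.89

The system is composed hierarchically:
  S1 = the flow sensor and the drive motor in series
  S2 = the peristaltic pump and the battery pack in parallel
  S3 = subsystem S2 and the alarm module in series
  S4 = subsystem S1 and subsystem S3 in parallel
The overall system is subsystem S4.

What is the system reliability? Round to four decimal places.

Series (flow sensor and drive motor): 0.720000 × 0.810000 = 0.583200
Parallel (peristaltic pump and battery pack): 1 − (1 − 0.950000)(1 − 0.830000) = 0.991500
Series ([0.991500] and alarm module): 0.991500 × 0.890000 = 0.882435
Parallel ([0.583200] and [0.882435]): 1 − (1 − 0.583200)(1 − 0.882435) = 0.9510

0.9510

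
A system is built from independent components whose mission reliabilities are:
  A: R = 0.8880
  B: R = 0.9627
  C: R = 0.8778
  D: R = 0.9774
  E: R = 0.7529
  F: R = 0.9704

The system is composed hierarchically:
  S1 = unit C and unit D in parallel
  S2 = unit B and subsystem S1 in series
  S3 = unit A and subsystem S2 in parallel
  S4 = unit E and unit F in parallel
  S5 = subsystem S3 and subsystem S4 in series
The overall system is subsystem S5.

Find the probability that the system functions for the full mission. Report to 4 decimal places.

0.9882

Parallel (C and D): 1 − (1 − 0.877800)(1 − 0.977400) = 0.997238
Series (B and [0.997238]): 0.962700 × 0.997238 = 0.960041
Parallel (A and [0.960041]): 1 − (1 − 0.888000)(1 − 0.960041) = 0.995525
Parallel (E and F): 1 − (1 − 0.752900)(1 − 0.970400) = 0.992686
Series ([0.995525] and [0.992686]): 0.995525 × 0.992686 = 0.9882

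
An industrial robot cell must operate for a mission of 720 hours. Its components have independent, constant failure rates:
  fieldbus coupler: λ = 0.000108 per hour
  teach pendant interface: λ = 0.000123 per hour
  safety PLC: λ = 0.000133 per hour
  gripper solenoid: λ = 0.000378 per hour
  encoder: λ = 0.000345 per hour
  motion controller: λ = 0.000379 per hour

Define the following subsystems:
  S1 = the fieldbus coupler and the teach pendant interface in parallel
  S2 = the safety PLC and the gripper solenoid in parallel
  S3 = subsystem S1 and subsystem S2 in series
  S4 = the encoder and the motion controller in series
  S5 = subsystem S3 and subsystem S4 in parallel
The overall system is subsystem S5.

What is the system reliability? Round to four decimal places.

R(fieldbus coupler) = exp(−0.000108 × 720) = 0.925186
R(teach pendant interface) = exp(−0.000123 × 720) = 0.915248
R(safety PLC) = exp(−0.000133 × 720) = 0.908682
R(gripper solenoid) = exp(−0.000378 × 720) = 0.761732
R(encoder) = exp(−0.000345 × 720) = 0.780048
R(motion controller) = exp(−0.000379 × 720) = 0.761184
Parallel (fieldbus coupler and teach pendant interface): 1 − (1 − 0.925186)(1 − 0.915248) = 0.993659
Parallel (safety PLC and gripper solenoid): 1 − (1 − 0.908682)(1 − 0.761732) = 0.978242
Series ([0.993659] and [0.978242]): 0.993659 × 0.978242 = 0.972039
Series (encoder and motion controller): 0.780048 × 0.761184 = 0.593760
Parallel ([0.972039] and [0.593760]): 1 − (1 − 0.972039)(1 − 0.593760) = 0.9886

0.9886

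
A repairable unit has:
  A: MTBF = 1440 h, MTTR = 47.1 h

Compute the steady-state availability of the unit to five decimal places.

0.96833

A(A) = MTBF/(MTBF+MTTR) = 1440/(1440+47.1) = 0.96833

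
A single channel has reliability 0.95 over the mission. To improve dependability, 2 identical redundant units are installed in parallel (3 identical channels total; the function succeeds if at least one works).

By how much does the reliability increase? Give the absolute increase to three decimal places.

0.050

R_before = 0.95
R_after = 1 − (1 − 0.95)^3 = 1.000
ΔR = 1.000 − 0.95 = 0.050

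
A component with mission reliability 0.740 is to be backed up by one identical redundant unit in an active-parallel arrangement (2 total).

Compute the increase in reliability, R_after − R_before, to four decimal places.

0.1924

R_before = 0.740
R_after = 1 − (1 − 0.740)^2 = 0.9324
ΔR = 0.9324 − 0.740 = 0.1924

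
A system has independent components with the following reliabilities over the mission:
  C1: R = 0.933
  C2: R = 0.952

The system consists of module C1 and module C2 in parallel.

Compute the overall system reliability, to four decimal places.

0.9968

Parallel (C1 and C2): 1 − (1 − 0.933000)(1 − 0.952000) = 0.9968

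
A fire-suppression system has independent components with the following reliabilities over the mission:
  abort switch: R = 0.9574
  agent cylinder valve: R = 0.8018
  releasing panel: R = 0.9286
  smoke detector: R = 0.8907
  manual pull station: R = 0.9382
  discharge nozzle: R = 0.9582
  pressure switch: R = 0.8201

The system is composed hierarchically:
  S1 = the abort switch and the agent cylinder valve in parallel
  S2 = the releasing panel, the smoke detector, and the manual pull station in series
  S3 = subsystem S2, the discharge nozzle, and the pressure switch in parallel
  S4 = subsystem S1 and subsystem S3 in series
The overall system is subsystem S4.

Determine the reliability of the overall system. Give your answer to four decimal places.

0.9899

Parallel (abort switch and agent cylinder valve): 1 − (1 − 0.957400)(1 − 0.801800) = 0.991557
Series (releasing panel, smoke detector, and manual pull station): 0.928600 × 0.890700 × 0.938200 = 0.775989
Parallel ([0.775989], discharge nozzle, and pressure switch): 1 − (1 − 0.775989)(1 − 0.958200)(1 − 0.820100) = 0.998315
Series ([0.991557] and [0.998315]): 0.991557 × 0.998315 = 0.9899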